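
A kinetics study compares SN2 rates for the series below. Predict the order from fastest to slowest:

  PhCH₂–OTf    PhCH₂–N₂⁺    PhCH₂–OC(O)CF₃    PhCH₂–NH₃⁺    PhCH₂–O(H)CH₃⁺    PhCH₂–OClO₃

Same R in every case — rank the leaving groups.
The more stable X⁻ (or X) is on its own — i.e. the weaker a base it is — the better a leaving group it makes.
PhCH₂–N₂⁺ loses N₂: no meaningful conjugate acid; N₂ departs as an exceptionally stable neutral molecule
PhCH₂–OTf loses OTf⁻: pKₐ(CF₃SO₃H (triflic acid)) ≈ -14
PhCH₂–OClO₃ loses ClO₄⁻: pKₐ(HClO₄) ≈ -10
PhCH₂–O(H)CH₃⁺ loses R'OH: pKₐ(R'OH₂⁺) ≈ -2.4
PhCH₂–OC(O)CF₃ loses CF₃COO⁻: pKₐ(CF₃COOH) ≈ 0.2
PhCH₂–NH₃⁺ loses NH₃: pKₐ(NH₄⁺) ≈ 9.2

PhCH₂–N₂⁺ > PhCH₂–OTf > PhCH₂–OClO₃ > PhCH₂–O(H)CH₃⁺ > PhCH₂–OC(O)CF₃ > PhCH₂–NH₃⁺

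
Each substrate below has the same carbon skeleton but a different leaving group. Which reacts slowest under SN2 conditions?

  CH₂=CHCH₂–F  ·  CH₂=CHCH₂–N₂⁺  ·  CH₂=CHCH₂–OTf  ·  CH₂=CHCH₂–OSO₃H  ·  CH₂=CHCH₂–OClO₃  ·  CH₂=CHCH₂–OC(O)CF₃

With the same alkyl group throughout, only the leaving group differentiates the rates.
The more stable X⁻ (or X) is on its own — i.e. the weaker a base it is — the better a leaving group it makes.
CH₂=CHCH₂–N₂⁺ loses N₂: no meaningful conjugate acid; N₂ departs as an exceptionally stable neutral molecule
CH₂=CHCH₂–OTf loses OTf⁻: pKₐ(CF₃SO₃H (triflic acid)) ≈ -14
CH₂=CHCH₂–OClO₃ loses ClO₄⁻: pKₐ(HClO₄) ≈ -10
CH₂=CHCH₂–OSO₃H loses HSO₄⁻: pKₐ(H₂SO₄) ≈ -3
CH₂=CHCH₂–OC(O)CF₃ loses CF₃COO⁻: pKₐ(CF₃COOH) ≈ 0.2
CH₂=CHCH₂–F loses F⁻: pKₐ(HF) ≈ 3.2

CH₂=CHCH₂–F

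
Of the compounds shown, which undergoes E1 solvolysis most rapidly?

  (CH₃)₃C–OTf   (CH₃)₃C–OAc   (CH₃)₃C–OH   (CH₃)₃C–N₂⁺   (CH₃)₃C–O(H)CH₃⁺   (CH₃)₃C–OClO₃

(CH₃)₃C–N₂⁺

With the same alkyl group throughout, only the leaving group differentiates the rates.
Leaving-group ability tracks the stability of the departed species; conjugate-acid pKₐ is the usual yardstick (lower pKₐ → better LG).
(CH₃)₃C–N₂⁺ loses N₂: no meaningful conjugate acid; N₂ departs as an exceptionally stable neutral molecule
(CH₃)₃C–OTf loses OTf⁻: pKₐ(CF₃SO₃H (triflic acid)) ≈ -14
(CH₃)₃C–OClO₃ loses ClO₄⁻: pKₐ(HClO₄) ≈ -10
(CH₃)₃C–O(H)CH₃⁺ loses R'OH: pKₐ(R'OH₂⁺) ≈ -2.4
(CH₃)₃C–OAc loses AcO⁻: pKₐ(CH₃COOH) ≈ 4.8
(CH₃)₃C–OH loses OH⁻: pKₐ(H₂O) ≈ 15.7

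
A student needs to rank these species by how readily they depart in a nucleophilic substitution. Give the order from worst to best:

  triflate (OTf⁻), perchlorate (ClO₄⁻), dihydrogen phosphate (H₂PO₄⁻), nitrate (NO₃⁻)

triflate (OTf⁻): pKₐ(CF₃SO₃H (triflic acid)) ≈ -14
perchlorate (ClO₄⁻): pKₐ(HClO₄) ≈ -10
nitrate (NO₃⁻): pKₐ(HNO₃) ≈ -1.3
dihydrogen phosphate (H₂PO₄⁻): pKₐ(H₃PO₄) ≈ 2.1 — moderate base; biological leaving group after further activation
The question asks for worst first, so the sequence is read in increasing leaving-group ability.

dihydrogen phosphate (H₂PO₄⁻) < nitrate (NO₃⁻) < perchlorate (ClO₄⁻) < triflate (OTf⁻)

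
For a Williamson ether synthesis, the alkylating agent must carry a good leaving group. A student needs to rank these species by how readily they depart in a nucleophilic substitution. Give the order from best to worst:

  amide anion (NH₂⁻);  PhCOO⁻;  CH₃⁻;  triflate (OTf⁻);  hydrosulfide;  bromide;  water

triflate (OTf⁻) > bromide > water > PhCOO⁻ > hydrosulfide > amide anion (NH₂⁻) > CH₃⁻

triflate (OTf⁻): pKₐ(CF₃SO₃H (triflic acid)) ≈ -14
bromide: pKₐ(HBr) ≈ -9
water: pKₐ(H₃O⁺) ≈ -1.7 — neutral; leaves from a protonated alcohol (R–OH₂⁺)
PhCOO⁻: pKₐ(C₆H₅COOH) ≈ 4.2
hydrosulfide: pKₐ(H₂S) ≈ 7
amide anion (NH₂⁻): pKₐ(NH₃) ≈ 38 — extremely strong base; never a leaving group
CH₃⁻: pKₐ(CH₄) ≈ 48 — unstabilised carbanion; the worst conceivable leaving group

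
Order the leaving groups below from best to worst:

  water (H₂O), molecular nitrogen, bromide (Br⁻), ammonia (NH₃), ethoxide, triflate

molecular nitrogen: no meaningful conjugate acid; N₂ departs as an exceptionally stable neutral molecule
triflate: pKₐ(CF₃SO₃H (triflic acid)) ≈ -14
bromide (Br⁻): pKₐ(HBr) ≈ -9
water (H₂O): pKₐ(H₃O⁺) ≈ -1.7
ammonia (NH₃): pKₐ(NH₄⁺) ≈ 9.2
ethoxide: pKₐ(CH₃CH₂OH) ≈ 16

molecular nitrogen > triflate > bromide (Br⁻) > water (H₂O) > ammonia (NH₃) > ethoxide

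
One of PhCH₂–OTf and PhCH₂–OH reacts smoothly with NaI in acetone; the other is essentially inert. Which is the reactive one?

PhCH₂–OTf

From PhCH₂–OH the departing group would be OH⁻ (pKₐ(H₂O) ≈ 15.7). Strong base; essentially never leaves without prior activation.
From PhCH₂–OTf the leaving group is OTf⁻ (pKₐ(CF₃SO₃H (triflic acid)) ≈ -14). Charge spread over three oxygens and a CF₃ group; the premier leaving group in synthesis.
(In practice PhCH₂–OTf is made from PhCH₂–OH by treatment with Tf₂O / 2,6-lutidine, converting the hydroxyl into a triflate.)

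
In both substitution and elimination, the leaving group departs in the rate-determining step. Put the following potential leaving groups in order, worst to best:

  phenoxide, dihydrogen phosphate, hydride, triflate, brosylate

The more stable X⁻ (or X) is on its own — i.e. the weaker a base it is — the better a leaving group it makes.
triflate: pKₐ(CF₃SO₃H (triflic acid)) ≈ -14
brosylate: pKₐ(p-BrC₆H₄SO₃H) ≈ -2.8
dihydrogen phosphate: pKₐ(H₃PO₄) ≈ 2.1
phenoxide: pKₐ(C₆H₅OH (phenol)) ≈ 10
hydride: pKₐ(H₂) ≈ 36
Reversing gives the worst-to-best order requested.

hydride < phenoxide < dihydrogen phosphate < brosylate < triflate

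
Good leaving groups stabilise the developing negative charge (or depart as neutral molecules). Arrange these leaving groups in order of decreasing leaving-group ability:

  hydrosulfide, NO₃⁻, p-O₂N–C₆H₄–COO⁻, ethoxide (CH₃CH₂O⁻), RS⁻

NO₃⁻ > p-O₂N–C₆H₄–COO⁻ > hydrosulfide > RS⁻ > ethoxide (CH₃CH₂O⁻)

NO₃⁻: pKₐ(HNO₃) ≈ -1.3 — resonance-delocalised over three oxygens
p-O₂N–C₆H₄–COO⁻: pKₐ(p-nitrobenzoic acid) ≈ 3.4 — electron-withdrawing nitro group stabilises the carboxylate
hydrosulfide: pKₐ(H₂S) ≈ 7
RS⁻: pKₐ(RSH (a thiol)) ≈ 10.5
ethoxide (CH₃CH₂O⁻): pKₐ(CH₃CH₂OH) ≈ 16 — strong base; alkoxides do not leave unassisted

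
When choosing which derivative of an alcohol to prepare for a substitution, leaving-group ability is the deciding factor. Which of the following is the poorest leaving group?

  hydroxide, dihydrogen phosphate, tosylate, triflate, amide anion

amide anion

Rank by basicity of the departing species: weakest base leaves most easily.
triflate: pKₐ(CF₃SO₃H (triflic acid)) ≈ -14
tosylate: pKₐ(p-CH₃C₆H₄SO₃H (TsOH)) ≈ -2.8
dihydrogen phosphate: pKₐ(H₃PO₄) ≈ 2.1
hydroxide: pKₐ(H₂O) ≈ 15.7
amide anion: pKₐ(NH₃) ≈ 38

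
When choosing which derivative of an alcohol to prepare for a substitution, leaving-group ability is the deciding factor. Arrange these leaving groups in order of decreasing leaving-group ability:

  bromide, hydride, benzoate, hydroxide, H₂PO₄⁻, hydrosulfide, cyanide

Leaving-group ability tracks the stability of the departed species; conjugate-acid pKₐ is the usual yardstick (lower pKₐ → better LG).
bromide: pKₐ(HBr) ≈ -9 — weak base; good leaving group
H₂PO₄⁻: pKₐ(H₃PO₄) ≈ 2.1
benzoate: pKₐ(C₆H₅COOH) ≈ 4.2 — aryl carboxylate
hydrosulfide: pKₐ(H₂S) ≈ 7 — larger and more polarisable than the oxygen analogue
cyanide: pKₐ(HCN) ≈ 9.2
hydroxide: pKₐ(H₂O) ≈ 15.7
hydride: pKₐ(H₂) ≈ 36 — extremely strong base; leaves only in special hydride-transfer contexts

bromide > H₂PO₄⁻ > benzoate > hydrosulfide > cyanide > hydroxide > hydride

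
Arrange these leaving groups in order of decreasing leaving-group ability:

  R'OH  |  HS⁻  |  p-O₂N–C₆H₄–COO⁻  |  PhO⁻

R'OH: pKₐ(R'OH₂⁺) ≈ -2.4
p-O₂N–C₆H₄–COO⁻: pKₐ(p-nitrobenzoic acid) ≈ 3.4
HS⁻: pKₐ(H₂S) ≈ 7
PhO⁻: pKₐ(C₆H₅OH (phenol)) ≈ 10

R'OH > p-O₂N–C₆H₄–COO⁻ > HS⁻ > PhO⁻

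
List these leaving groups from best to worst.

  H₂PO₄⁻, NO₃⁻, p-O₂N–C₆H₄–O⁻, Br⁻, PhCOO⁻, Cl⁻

Br⁻ > Cl⁻ > NO₃⁻ > H₂PO₄⁻ > PhCOO⁻ > p-O₂N–C₆H₄–O⁻

A good leaving group is a weak base: the lower the pKₐ of its conjugate acid, the more readily it departs.
Br⁻: pKₐ(HBr) ≈ -9 — weak base; good leaving group
Cl⁻: pKₐ(HCl) ≈ -7 — moderately weak base
NO₃⁻: pKₐ(HNO₃) ≈ -1.3
H₂PO₄⁻: pKₐ(H₃PO₄) ≈ 2.1
PhCOO⁻: pKₐ(C₆H₅COOH) ≈ 4.2
p-O₂N–C₆H₄–O⁻: pKₐ(p-nitrophenol) ≈ 7.2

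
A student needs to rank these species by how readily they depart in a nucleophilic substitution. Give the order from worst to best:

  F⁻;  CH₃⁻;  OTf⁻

CH₃⁻ < F⁻ < OTf⁻

OTf⁻: pKₐ(CF₃SO₃H (triflic acid)) ≈ -14
F⁻: pKₐ(HF) ≈ 3.2
CH₃⁻: pKₐ(CH₄) ≈ 48 — unstabilised carbanion; the worst conceivable leaving group
Listed from poorest to best leaving group as asked.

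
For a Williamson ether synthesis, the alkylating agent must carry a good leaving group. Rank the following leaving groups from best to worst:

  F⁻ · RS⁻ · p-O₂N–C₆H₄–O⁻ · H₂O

H₂O > F⁻ > p-O₂N–C₆H₄–O⁻ > RS⁻

Leaving-group ability tracks the stability of the departed species; conjugate-acid pKₐ is the usual yardstick (lower pKₐ → better LG).
H₂O: pKₐ(H₃O⁺) ≈ -1.7
F⁻: pKₐ(HF) ≈ 3.2
p-O₂N–C₆H₄–O⁻: pKₐ(p-nitrophenol) ≈ 7.2
RS⁻: pKₐ(RSH (a thiol)) ≈ 10.5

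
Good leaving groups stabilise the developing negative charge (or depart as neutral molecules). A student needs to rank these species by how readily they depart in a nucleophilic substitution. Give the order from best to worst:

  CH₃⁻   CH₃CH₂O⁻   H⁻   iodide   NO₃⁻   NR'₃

iodide > NO₃⁻ > NR'₃ > CH₃CH₂O⁻ > H⁻ > CH₃⁻

iodide: pKₐ(HI) ≈ -10
NO₃⁻: pKₐ(HNO₃) ≈ -1.3
NR'₃: pKₐ(R'₃NH⁺) ≈ 10.7
CH₃CH₂O⁻: pKₐ(CH₃CH₂OH) ≈ 16
H⁻: pKₐ(H₂) ≈ 36
CH₃⁻: pKₐ(CH₄) ≈ 48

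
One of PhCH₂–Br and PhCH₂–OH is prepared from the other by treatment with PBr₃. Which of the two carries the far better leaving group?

PhCH₂–Br

From PhCH₂–OH the departing group would be OH⁻ (pKₐ(H₂O) ≈ 15.7). Strong base; essentially never leaves without prior activation.
From PhCH₂–Br the leaving group is Br⁻ (pKₐ(HBr) ≈ -9). Weak base; good leaving group.
Treatment with PBr₃ works by replacing the hydroxyl with bromide, making PhCH₂–Br enormously more reactive.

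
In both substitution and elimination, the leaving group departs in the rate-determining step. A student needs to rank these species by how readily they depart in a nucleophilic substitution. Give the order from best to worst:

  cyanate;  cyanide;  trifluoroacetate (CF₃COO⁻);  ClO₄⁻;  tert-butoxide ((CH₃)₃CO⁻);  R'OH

ClO₄⁻ > R'OH > trifluoroacetate (CF₃COO⁻) > cyanate > cyanide > tert-butoxide ((CH₃)₃CO⁻)

ClO₄⁻: pKₐ(HClO₄) ≈ -10
R'OH: pKₐ(R'OH₂⁺) ≈ -2.4
trifluoroacetate (CF₃COO⁻): pKₐ(CF₃COOH) ≈ 0.2
cyanate: pKₐ(HOCN) ≈ 3.5
cyanide: pKₐ(HCN) ≈ 9.2
tert-butoxide ((CH₃)₃CO⁻): pKₐ(t-BuOH) ≈ 18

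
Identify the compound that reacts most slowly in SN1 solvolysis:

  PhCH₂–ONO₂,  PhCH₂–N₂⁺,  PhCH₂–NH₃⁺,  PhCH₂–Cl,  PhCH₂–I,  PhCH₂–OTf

Identical carbon frameworks mean the comparison reduces to leaving-group quality.
Rank by basicity of the departing species: weakest base leaves most easily.
PhCH₂–N₂⁺ loses N₂: no meaningful conjugate acid; N₂ departs as an exceptionally stable neutral molecule
PhCH₂–OTf loses OTf⁻: pKₐ(CF₃SO₃H (triflic acid)) ≈ -14
PhCH₂–I loses I⁻: pKₐ(HI) ≈ -10
PhCH₂–Cl loses Cl⁻: pKₐ(HCl) ≈ -7
PhCH₂–ONO₂ loses NO₃⁻: pKₐ(HNO₃) ≈ -1.3
PhCH₂–NH₃⁺ loses NH₃: pKₐ(NH₄⁺) ≈ 9.2

PhCH₂–NH₃⁺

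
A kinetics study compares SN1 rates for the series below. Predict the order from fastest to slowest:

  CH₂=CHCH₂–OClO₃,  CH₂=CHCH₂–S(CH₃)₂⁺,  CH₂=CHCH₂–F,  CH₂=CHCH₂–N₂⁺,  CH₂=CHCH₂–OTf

CH₂=CHCH₂–N₂⁺ > CH₂=CHCH₂–OTf > CH₂=CHCH₂–OClO₃ > CH₂=CHCH₂–S(CH₃)₂⁺ > CH₂=CHCH₂–F

Same R in every case — rank the leaving groups.
Leaving-group ability tracks the stability of the departed species; conjugate-acid pKₐ is the usual yardstick (lower pKₐ → better LG).
CH₂=CHCH₂–N₂⁺ loses N₂: no meaningful conjugate acid; N₂ departs as an exceptionally stable neutral molecule
CH₂=CHCH₂–OTf loses OTf⁻: pKₐ(CF₃SO₃H (triflic acid)) ≈ -14
CH₂=CHCH₂–OClO₃ loses ClO₄⁻: pKₐ(HClO₄) ≈ -10
CH₂=CHCH₂–S(CH₃)₂⁺ loses SR'₂: pKₐ(R'₂SH⁺) ≈ -7
CH₂=CHCH₂–F loses F⁻: pKₐ(HF) ≈ 3.2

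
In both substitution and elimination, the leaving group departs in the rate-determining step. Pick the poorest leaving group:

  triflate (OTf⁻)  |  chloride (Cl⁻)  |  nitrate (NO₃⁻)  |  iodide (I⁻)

nitrate (NO₃⁻)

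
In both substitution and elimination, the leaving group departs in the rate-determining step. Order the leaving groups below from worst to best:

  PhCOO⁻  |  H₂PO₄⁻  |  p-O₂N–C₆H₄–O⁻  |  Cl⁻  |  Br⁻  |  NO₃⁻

Leaving-group ability tracks the stability of the departed species; conjugate-acid pKₐ is the usual yardstick (lower pKₐ → better LG).
Br⁻: pKₐ(HBr) ≈ -9
Cl⁻: pKₐ(HCl) ≈ -7
NO₃⁻: pKₐ(HNO₃) ≈ -1.3
H₂PO₄⁻: pKₐ(H₃PO₄) ≈ 2.1
PhCOO⁻: pKₐ(C₆H₅COOH) ≈ 4.2
p-O₂N–C₆H₄–O⁻: pKₐ(p-nitrophenol) ≈ 7.2
The question asks for worst first, so the sequence is read in increasing leaving-group ability.

p-O₂N–C₆H₄–O⁻ < PhCOO⁻ < H₂PO₄⁻ < NO₃⁻ < Cl⁻ < Br⁻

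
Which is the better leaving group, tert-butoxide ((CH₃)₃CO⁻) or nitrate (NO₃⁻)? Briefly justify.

nitrate (NO₃⁻) is the better leaving group.
pKₐ(HNO₃) ≈ -1.3 versus pKₐ(t-BuOH) ≈ 18: nitrate (NO₃⁻) is the much weaker base.
Resonance-delocalised over three oxygens.

nitrate (NO₃⁻)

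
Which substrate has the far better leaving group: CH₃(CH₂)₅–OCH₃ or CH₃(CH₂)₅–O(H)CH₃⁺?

CH₃(CH₂)₅–O(H)CH₃⁺

From CH₃(CH₂)₅–OCH₃ the departing group would be CH₃O⁻ (pKₐ(CH₃OH) ≈ 15.5). Strong base; alkoxides do not leave unassisted.
From CH₃(CH₂)₅–O(H)CH₃⁺ the leaving group is R'OH (pKₐ(R'OH₂⁺) ≈ -2.4). Neutral; leaves from a protonated ether (an oxonium ion, R–O(H)R'⁺).
(In practice CH₃(CH₂)₅–O(H)CH₃⁺ is made from CH₃(CH₂)₅–OCH₃ by protonation with concentrated HI, allowing neutral methanol, rather than methoxide, to depart.)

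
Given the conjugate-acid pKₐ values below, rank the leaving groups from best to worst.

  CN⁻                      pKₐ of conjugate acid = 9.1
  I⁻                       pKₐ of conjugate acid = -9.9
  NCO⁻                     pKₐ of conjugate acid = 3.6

Lower conjugate-acid pKₐ ⇒ weaker base ⇒ better leaving group.
Sorting by the given values: I⁻ (-9.9), NCO⁻ (3.6), CN⁻ (9.1).

I⁻ > NCO⁻ > CN⁻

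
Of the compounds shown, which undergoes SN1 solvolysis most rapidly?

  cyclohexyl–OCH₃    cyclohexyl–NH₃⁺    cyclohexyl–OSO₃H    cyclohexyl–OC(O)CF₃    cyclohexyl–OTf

cyclohexyl–OTf

With the same alkyl group throughout, only the leaving group differentiates the rates.
Rank by basicity of the departing species: weakest base leaves most easily.
cyclohexyl–OTf loses OTf⁻: pKₐ(CF₃SO₃H (triflic acid)) ≈ -14
cyclohexyl–OSO₃H loses HSO₄⁻: pKₐ(H₂SO₄) ≈ -3
cyclohexyl–OC(O)CF₃ loses CF₃COO⁻: pKₐ(CF₃COOH) ≈ 0.2
cyclohexyl–NH₃⁺ loses NH₃: pKₐ(NH₄⁺) ≈ 9.2
cyclohexyl–OCH₃ loses CH₃O⁻: pKₐ(CH₃OH) ≈ 15.5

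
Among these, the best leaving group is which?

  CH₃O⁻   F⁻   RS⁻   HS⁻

F⁻

Leaving-group ability tracks the stability of the departed species; conjugate-acid pKₐ is the usual yardstick (lower pKₐ → better LG).
F⁻: pKₐ(HF) ≈ 3.2
HS⁻: pKₐ(H₂S) ≈ 7
RS⁻: pKₐ(RSH (a thiol)) ≈ 10.5
CH₃O⁻: pKₐ(CH₃OH) ≈ 15.5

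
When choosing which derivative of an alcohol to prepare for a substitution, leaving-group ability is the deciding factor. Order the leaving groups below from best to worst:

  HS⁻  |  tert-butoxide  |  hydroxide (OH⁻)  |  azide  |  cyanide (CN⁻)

Rank by basicity of the departing species: weakest base leaves most easily.
azide: pKₐ(HN₃) ≈ 4.7 — linear, resonance-stabilised
HS⁻: pKₐ(H₂S) ≈ 7 — larger and more polarisable than the oxygen analogue
cyanide (CN⁻): pKₐ(HCN) ≈ 9.2 — sp carbon stabilises the charge somewhat, but still a poor LG
hydroxide (OH⁻): pKₐ(H₂O) ≈ 15.7 — strong base; essentially never leaves without prior activation
tert-butoxide: pKₐ(t-BuOH) ≈ 18 — bulky, strongly basic alkoxide

azide > HS⁻ > cyanide (CN⁻) > hydroxide (OH⁻) > tert-butoxide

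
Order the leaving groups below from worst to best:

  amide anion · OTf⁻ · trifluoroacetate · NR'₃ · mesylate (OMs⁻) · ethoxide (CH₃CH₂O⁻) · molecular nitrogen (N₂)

amide anion < ethoxide (CH₃CH₂O⁻) < NR'₃ < trifluoroacetate < mesylate (OMs⁻) < OTf⁻ < molecular nitrogen (N₂)

Rank by basicity of the departing species: weakest base leaves most easily.
molecular nitrogen (N₂): no meaningful conjugate acid; N₂ departs as an exceptionally stable neutral molecule
OTf⁻: pKₐ(CF₃SO₃H (triflic acid)) ≈ -14
mesylate (OMs⁻): pKₐ(CH₃SO₃H (MsOH)) ≈ -1.9 — resonance-delocalised alkanesulfonate
trifluoroacetate: pKₐ(CF₃COOH) ≈ 0.2
NR'₃: pKₐ(R'₃NH⁺) ≈ 10.7
ethoxide (CH₃CH₂O⁻): pKₐ(CH₃CH₂OH) ≈ 16 — strong base; alkoxides do not leave unassisted
amide anion: pKₐ(NH₃) ≈ 38
Reversing gives the worst-to-best order requested.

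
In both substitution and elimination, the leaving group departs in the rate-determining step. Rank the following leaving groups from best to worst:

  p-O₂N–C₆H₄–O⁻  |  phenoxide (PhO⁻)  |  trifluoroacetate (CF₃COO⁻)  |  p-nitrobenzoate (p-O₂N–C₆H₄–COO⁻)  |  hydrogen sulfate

hydrogen sulfate > trifluoroacetate (CF₃COO⁻) > p-nitrobenzoate (p-O₂N–C₆H₄–COO⁻) > p-O₂N–C₆H₄–O⁻ > phenoxide (PhO⁻)

Rank by basicity of the departing species: weakest base leaves most easily.
hydrogen sulfate: pKₐ(H₂SO₄) ≈ -3 — conjugate base of a strong mineral acid
trifluoroacetate (CF₃COO⁻): pKₐ(CF₃COOH) ≈ 0.2
p-nitrobenzoate (p-O₂N–C₆H₄–COO⁻): pKₐ(p-nitrobenzoic acid) ≈ 3.4 — electron-withdrawing nitro group stabilises the carboxylate
p-O₂N–C₆H₄–O⁻: pKₐ(p-nitrophenol) ≈ 7.2 — nitro group delocalises the charge; the classic chromogenic LG
phenoxide (PhO⁻): pKₐ(C₆H₅OH (phenol)) ≈ 10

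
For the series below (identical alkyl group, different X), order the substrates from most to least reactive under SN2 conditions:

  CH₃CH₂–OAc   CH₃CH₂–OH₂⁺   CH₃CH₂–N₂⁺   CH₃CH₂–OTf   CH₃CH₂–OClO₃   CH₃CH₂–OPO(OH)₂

With the same alkyl group throughout, only the leaving group differentiates the rates.
Leaving-group ability tracks the stability of the departed species; conjugate-acid pKₐ is the usual yardstick (lower pKₐ → better LG).
CH₃CH₂–N₂⁺ loses N₂: no meaningful conjugate acid; N₂ departs as an exceptionally stable neutral molecule
CH₃CH₂–OTf loses OTf⁻: pKₐ(CF₃SO₃H (triflic acid)) ≈ -14
CH₃CH₂–OClO₃ loses ClO₄⁻: pKₐ(HClO₄) ≈ -10
CH₃CH₂–OH₂⁺ loses H₂O: pKₐ(H₃O⁺) ≈ -1.7
CH₃CH₂–OPO(OH)₂ loses H₂PO₄⁻: pKₐ(H₃PO₄) ≈ 2.1
CH₃CH₂–OAc loses AcO⁻: pKₐ(CH₃COOH) ≈ 4.8

CH₃CH₂–N₂⁺ > CH₃CH₂–OTf > CH₃CH₂–OClO₃ > CH₃CH₂–OH₂⁺ > CH₃CH₂–OPO(OH)₂ > CH₃CH₂–OAc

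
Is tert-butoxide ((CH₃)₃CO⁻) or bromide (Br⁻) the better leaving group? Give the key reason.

bromide (Br⁻)

bromide (Br⁻) is the better leaving group.
pKₐ(HBr) ≈ -9 versus pKₐ(t-BuOH) ≈ 18: bromide (Br⁻) is the much weaker base.
Weak base; good leaving group.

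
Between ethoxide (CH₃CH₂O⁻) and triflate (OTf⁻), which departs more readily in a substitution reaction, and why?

triflate (OTf⁻)

triflate (OTf⁻) is the better leaving group.
pKₐ(CF₃SO₃H (triflic acid)) ≈ -14 versus pKₐ(CH₃CH₂OH) ≈ 16: triflate (OTf⁻) is the much weaker base.
Charge spread over three oxygens and a CF₃ group; the premier leaving group in synthesis.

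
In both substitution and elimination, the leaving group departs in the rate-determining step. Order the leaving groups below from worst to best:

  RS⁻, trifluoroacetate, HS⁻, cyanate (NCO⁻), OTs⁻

A good leaving group is a weak base: the lower the pKₐ of its conjugate acid, the more readily it departs.
OTs⁻: pKₐ(p-CH₃C₆H₄SO₃H (TsOH)) ≈ -2.8
trifluoroacetate: pKₐ(CF₃COOH) ≈ 0.2
cyanate (NCO⁻): pKₐ(HOCN) ≈ 3.5
HS⁻: pKₐ(H₂S) ≈ 7
RS⁻: pKₐ(RSH (a thiol)) ≈ 10.5
Reversing gives the worst-to-best order requested.

RS⁻ < HS⁻ < cyanate (NCO⁻) < trifluoroacetate < OTs⁻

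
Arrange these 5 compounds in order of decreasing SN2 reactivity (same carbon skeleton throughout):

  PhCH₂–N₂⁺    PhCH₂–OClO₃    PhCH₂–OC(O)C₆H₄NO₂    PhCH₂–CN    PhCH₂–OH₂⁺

Same R in every case — rank the leaving groups.
A good leaving group is a weak base: the lower the pKₐ of its conjugate acid, the more readily it departs.
PhCH₂–N₂⁺ loses N₂: no meaningful conjugate acid; N₂ departs as an exceptionally stable neutral molecule
PhCH₂–OClO₃ loses ClO₄⁻: pKₐ(HClO₄) ≈ -10
PhCH₂–OH₂⁺ loses H₂O: pKₐ(H₃O⁺) ≈ -1.7
PhCH₂–OC(O)C₆H₄NO₂ loses p-O₂N–C₆H₄–COO⁻: pKₐ(p-nitrobenzoic acid) ≈ 3.4
PhCH₂–CN loses CN⁻: pKₐ(HCN) ≈ 9.2

PhCH₂–N₂⁺ > PhCH₂–OClO₃ > PhCH₂–OH₂⁺ > PhCH₂–OC(O)C₆H₄NO₂ > PhCH₂–CN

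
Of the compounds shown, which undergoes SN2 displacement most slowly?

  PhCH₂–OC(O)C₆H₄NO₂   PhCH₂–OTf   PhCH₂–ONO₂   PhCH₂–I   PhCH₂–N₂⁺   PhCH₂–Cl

Identical carbon frameworks mean the comparison reduces to leaving-group quality.
The more stable X⁻ (or X) is on its own — i.e. the weaker a base it is — the better a leaving group it makes.
PhCH₂–N₂⁺ loses N₂: no meaningful conjugate acid; N₂ departs as an exceptionally stable neutral molecule
PhCH₂–OTf loses OTf⁻: pKₐ(CF₃SO₃H (triflic acid)) ≈ -14
PhCH₂–I loses I⁻: pKₐ(HI) ≈ -10
PhCH₂–Cl loses Cl⁻: pKₐ(HCl) ≈ -7
PhCH₂–ONO₂ loses NO₃⁻: pKₐ(HNO₃) ≈ -1.3
PhCH₂–OC(O)C₆H₄NO₂ loses p-O₂N–C₆H₄–COO⁻: pKₐ(p-nitrobenzoic acid) ≈ 3.4

PhCH₂–OC(O)C₆H₄NO₂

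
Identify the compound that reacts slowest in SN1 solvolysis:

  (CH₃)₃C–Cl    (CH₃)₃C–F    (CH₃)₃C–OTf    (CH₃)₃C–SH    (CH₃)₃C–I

The skeletons are identical, so relative rate is governed entirely by leaving-group ability.
The more stable X⁻ (or X) is on its own — i.e. the weaker a base it is — the better a leaving group it makes.
(CH₃)₃C–OTf loses OTf⁻: pKₐ(CF₃SO₃H (triflic acid)) ≈ -14
(CH₃)₃C–I loses I⁻: pKₐ(HI) ≈ -10
(CH₃)₃C–Cl loses Cl⁻: pKₐ(HCl) ≈ -7
(CH₃)₃C–F loses F⁻: pKₐ(HF) ≈ 3.2
(CH₃)₃C–SH loses HS⁻: pKₐ(H₂S) ≈ 7

(CH₃)₃C–SH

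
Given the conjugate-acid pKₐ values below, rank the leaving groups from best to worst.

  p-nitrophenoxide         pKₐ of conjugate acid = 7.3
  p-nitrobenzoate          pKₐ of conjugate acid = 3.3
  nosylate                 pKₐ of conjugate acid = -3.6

nosylate > p-nitrobenzoate > p-nitrophenoxide

Lower conjugate-acid pKₐ ⇒ weaker base ⇒ better leaving group.
Sorting by the given values: nosylate (-3.6), p-nitrobenzoate (3.3), p-nitrophenoxide (7.3).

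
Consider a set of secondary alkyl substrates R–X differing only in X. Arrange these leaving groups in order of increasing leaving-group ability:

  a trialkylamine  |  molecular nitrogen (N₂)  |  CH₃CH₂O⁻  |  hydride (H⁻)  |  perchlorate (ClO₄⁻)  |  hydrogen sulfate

hydride (H⁻) < CH₃CH₂O⁻ < a trialkylamine < hydrogen sulfate < perchlorate (ClO₄⁻) < molecular nitrogen (N₂)

molecular nitrogen (N₂): no meaningful conjugate acid; N₂ departs as an exceptionally stable neutral molecule
perchlorate (ClO₄⁻): pKₐ(HClO₄) ≈ -10
hydrogen sulfate: pKₐ(H₂SO₄) ≈ -3
a trialkylamine: pKₐ(R'₃NH⁺) ≈ 10.7
CH₃CH₂O⁻: pKₐ(CH₃CH₂OH) ≈ 16
hydride (H⁻): pKₐ(H₂) ≈ 36
Listed from poorest to best leaving group as asked.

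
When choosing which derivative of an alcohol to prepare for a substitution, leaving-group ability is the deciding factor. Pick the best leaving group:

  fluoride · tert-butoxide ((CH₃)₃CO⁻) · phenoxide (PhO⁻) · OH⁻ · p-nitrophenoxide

fluoride

fluoride: pKₐ(HF) ≈ 3.2
p-nitrophenoxide: pKₐ(p-nitrophenol) ≈ 7.2
phenoxide (PhO⁻): pKₐ(C₆H₅OH (phenol)) ≈ 10
OH⁻: pKₐ(H₂O) ≈ 15.7
tert-butoxide ((CH₃)₃CO⁻): pKₐ(t-BuOH) ≈ 18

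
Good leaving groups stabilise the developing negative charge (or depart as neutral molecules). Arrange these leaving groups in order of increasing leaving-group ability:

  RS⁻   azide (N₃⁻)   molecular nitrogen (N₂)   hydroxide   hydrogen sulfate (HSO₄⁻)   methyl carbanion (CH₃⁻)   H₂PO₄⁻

Rank by basicity of the departing species: weakest base leaves most easily.
molecular nitrogen (N₂): no meaningful conjugate acid; N₂ departs as an exceptionally stable neutral molecule
hydrogen sulfate (HSO₄⁻): pKₐ(H₂SO₄) ≈ -3
H₂PO₄⁻: pKₐ(H₃PO₄) ≈ 2.1
azide (N₃⁻): pKₐ(HN₃) ≈ 4.7
RS⁻: pKₐ(RSH (a thiol)) ≈ 10.5
hydroxide: pKₐ(H₂O) ≈ 15.7
methyl carbanion (CH₃⁻): pKₐ(CH₄) ≈ 48
Listed from poorest to best leaving group as asked.

methyl carbanion (CH₃⁻) < hydroxide < RS⁻ < azide (N₃⁻) < H₂PO₄⁻ < hydrogen sulfate (HSO₄⁻) < molecular nitrogen (N₂)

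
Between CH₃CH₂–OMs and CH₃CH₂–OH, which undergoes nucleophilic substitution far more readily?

CH₃CH₂–OMs

From CH₃CH₂–OH the departing group would be OH⁻ (pKₐ(H₂O) ≈ 15.7). Strong base; essentially never leaves without prior activation.
From CH₃CH₂–OMs the leaving group is OMs⁻ (pKₐ(CH₃SO₃H (MsOH)) ≈ -1.9). Resonance-delocalised alkanesulfonate.
(In practice CH₃CH₂–OMs is made from CH₃CH₂–OH by treatment with MsCl / Et₃N, converting the hydroxyl into a mesylate.)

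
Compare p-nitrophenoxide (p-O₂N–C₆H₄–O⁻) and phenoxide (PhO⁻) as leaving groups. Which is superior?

p-nitrophenoxide (p-O₂N–C₆H₄–O⁻)

p-nitrophenoxide (p-O₂N–C₆H₄–O⁻) is the better leaving group.
pKₐ(p-nitrophenol) ≈ 7.2 versus pKₐ(C₆H₅OH (phenol)) ≈ 10: p-nitrophenoxide (p-O₂N–C₆H₄–O⁻) is the much weaker base.
Nitro group delocalises the charge; the classic chromogenic LG.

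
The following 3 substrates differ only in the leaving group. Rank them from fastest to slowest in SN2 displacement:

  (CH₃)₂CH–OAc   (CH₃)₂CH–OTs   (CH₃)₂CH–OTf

The skeletons are identical, so relative rate is governed entirely by leaving-group ability.
Rank by basicity of the departing species: weakest base leaves most easily.
(CH₃)₂CH–OTf loses OTf⁻: pKₐ(CF₃SO₃H (triflic acid)) ≈ -14
(CH₃)₂CH–OTs loses OTs⁻: pKₐ(p-CH₃C₆H₄SO₃H (TsOH)) ≈ -2.8
(CH₃)₂CH–OAc loses AcO⁻: pKₐ(CH₃COOH) ≈ 4.8

(CH₃)₂CH–OTf > (CH₃)₂CH–OTs > (CH₃)₂CH–OAc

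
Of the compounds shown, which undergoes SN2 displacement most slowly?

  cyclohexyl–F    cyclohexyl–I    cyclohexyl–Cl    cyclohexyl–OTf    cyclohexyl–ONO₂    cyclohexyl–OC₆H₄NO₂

cyclohexyl–OC₆H₄NO₂

Same R in every case — rank the leaving groups.
Rank by basicity of the departing species: weakest base leaves most easily.
cyclohexyl–OTf loses OTf⁻: pKₐ(CF₃SO₃H (triflic acid)) ≈ -14
cyclohexyl–I loses I⁻: pKₐ(HI) ≈ -10
cyclohexyl–Cl loses Cl⁻: pKₐ(HCl) ≈ -7
cyclohexyl–ONO₂ loses NO₃⁻: pKₐ(HNO₃) ≈ -1.3
cyclohexyl–F loses F⁻: pKₐ(HF) ≈ 3.2
cyclohexyl–OC₆H₄NO₂ loses p-O₂N–C₆H₄–O⁻: pKₐ(p-nitrophenol) ≈ 7.2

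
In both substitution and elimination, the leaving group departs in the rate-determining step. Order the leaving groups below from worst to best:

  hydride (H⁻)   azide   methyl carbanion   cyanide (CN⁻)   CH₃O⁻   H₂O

The more stable X⁻ (or X) is on its own — i.e. the weaker a base it is — the better a leaving group it makes.
H₂O: pKₐ(H₃O⁺) ≈ -1.7 — neutral; leaves from a protonated alcohol (R–OH₂⁺)
azide: pKₐ(HN₃) ≈ 4.7 — linear, resonance-stabilised
cyanide (CN⁻): pKₐ(HCN) ≈ 9.2
CH₃O⁻: pKₐ(CH₃OH) ≈ 15.5 — strong base; alkoxides do not leave unassisted
hydride (H⁻): pKₐ(H₂) ≈ 36
methyl carbanion: pKₐ(CH₄) ≈ 48 — unstabilised carbanion; the worst conceivable leaving group
The question asks for worst first, so the sequence is read in increasing leaving-group ability.

methyl carbanion < hydride (H⁻) < CH₃O⁻ < cyanide (CN⁻) < azide < H₂O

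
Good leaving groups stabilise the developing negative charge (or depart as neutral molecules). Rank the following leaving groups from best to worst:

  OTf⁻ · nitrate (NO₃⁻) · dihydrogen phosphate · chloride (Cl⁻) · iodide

The more stable X⁻ (or X) is on its own — i.e. the weaker a base it is — the better a leaving group it makes.
OTf⁻: pKₐ(CF₃SO₃H (triflic acid)) ≈ -14
iodide: pKₐ(HI) ≈ -10
chloride (Cl⁻): pKₐ(HCl) ≈ -7
nitrate (NO₃⁻): pKₐ(HNO₃) ≈ -1.3
dihydrogen phosphate: pKₐ(H₃PO₄) ≈ 2.1

OTf⁻ > iodide > chloride (Cl⁻) > nitrate (NO₃⁻) > dihydrogen phosphate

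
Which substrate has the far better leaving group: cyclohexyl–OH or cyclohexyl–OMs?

cyclohexyl–OMs

From cyclohexyl–OH the departing group would be OH⁻ (pKₐ(H₂O) ≈ 15.7). Strong base; essentially never leaves without prior activation.
From cyclohexyl–OMs the leaving group is OMs⁻ (pKₐ(CH₃SO₃H (MsOH)) ≈ -1.9). Resonance-delocalised alkanesulfonate.
(In practice cyclohexyl–OMs is made from cyclohexyl–OH by treatment with MsCl / Et₃N, converting the hydroxyl into a mesylate.)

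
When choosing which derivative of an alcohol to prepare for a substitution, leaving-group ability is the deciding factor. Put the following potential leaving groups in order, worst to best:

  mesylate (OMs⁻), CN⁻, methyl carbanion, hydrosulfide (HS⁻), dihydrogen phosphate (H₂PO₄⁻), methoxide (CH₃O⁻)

Leaving-group ability tracks the stability of the departed species; conjugate-acid pKₐ is the usual yardstick (lower pKₐ → better LG).
mesylate (OMs⁻): pKₐ(CH₃SO₃H (MsOH)) ≈ -1.9
dihydrogen phosphate (H₂PO₄⁻): pKₐ(H₃PO₄) ≈ 2.1 — moderate base; biological leaving group after further activation
hydrosulfide (HS⁻): pKₐ(H₂S) ≈ 7 — larger and more polarisable than the oxygen analogue
CN⁻: pKₐ(HCN) ≈ 9.2 — sp carbon stabilises the charge somewhat, but still a poor LG
methoxide (CH₃O⁻): pKₐ(CH₃OH) ≈ 15.5
methyl carbanion: pKₐ(CH₄) ≈ 48 — unstabilised carbanion; the worst conceivable leaving group
The question asks for worst first, so the sequence is read in increasing leaving-group ability.

methyl carbanion < methoxide (CH₃O⁻) < CN⁻ < hydrosulfide (HS⁻) < dihydrogen phosphate (H₂PO₄⁻) < mesylate (OMs⁻)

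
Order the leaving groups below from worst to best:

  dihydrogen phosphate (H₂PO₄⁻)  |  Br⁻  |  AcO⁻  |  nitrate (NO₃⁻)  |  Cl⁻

The more stable X⁻ (or X) is on its own — i.e. the weaker a base it is — the better a leaving group it makes.
Br⁻: pKₐ(HBr) ≈ -9
Cl⁻: pKₐ(HCl) ≈ -7
nitrate (NO₃⁻): pKₐ(HNO₃) ≈ -1.3
dihydrogen phosphate (H₂PO₄⁻): pKₐ(H₃PO₄) ≈ 2.1 — moderate base; biological leaving group after further activation
AcO⁻: pKₐ(CH₃COOH) ≈ 4.8
The question asks for worst first, so the sequence is read in increasing leaving-group ability.

AcO⁻ < dihydrogen phosphate (H₂PO₄⁻) < nitrate (NO₃⁻) < Cl⁻ < Br⁻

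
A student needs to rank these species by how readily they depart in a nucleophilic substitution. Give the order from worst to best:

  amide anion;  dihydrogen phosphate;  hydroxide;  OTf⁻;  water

A good leaving group is a weak base: the lower the pKₐ of its conjugate acid, the more readily it departs.
OTf⁻: pKₐ(CF₃SO₃H (triflic acid)) ≈ -14 — charge spread over three oxygens and a CF₃ group; the premier leaving group in synthesis
water: pKₐ(H₃O⁺) ≈ -1.7 — neutral; leaves from a protonated alcohol (R–OH₂⁺)
dihydrogen phosphate: pKₐ(H₃PO₄) ≈ 2.1 — moderate base; biological leaving group after further activation
hydroxide: pKₐ(H₂O) ≈ 15.7
amide anion: pKₐ(NH₃) ≈ 38 — extremely strong base; never a leaving group
The question asks for worst first, so the sequence is read in increasing leaving-group ability.

amide anion < hydroxide < dihydrogen phosphate < water < OTf⁻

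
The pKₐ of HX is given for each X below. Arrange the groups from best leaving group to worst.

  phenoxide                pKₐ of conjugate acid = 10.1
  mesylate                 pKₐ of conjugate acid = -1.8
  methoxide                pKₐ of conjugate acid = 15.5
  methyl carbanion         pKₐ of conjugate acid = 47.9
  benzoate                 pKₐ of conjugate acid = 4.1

mesylate > benzoate > phenoxide > methoxide > methyl carbanion

Lower conjugate-acid pKₐ ⇒ weaker base ⇒ better leaving group.
Sorting by the given values: mesylate (-1.8), benzoate (4.1), phenoxide (10.1), methoxide (15.5), methyl carbanion (47.9).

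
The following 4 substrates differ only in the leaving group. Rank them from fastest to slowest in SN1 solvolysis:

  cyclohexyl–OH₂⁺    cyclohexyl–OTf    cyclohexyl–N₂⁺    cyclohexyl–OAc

cyclohexyl–N₂⁺ > cyclohexyl–OTf > cyclohexyl–OH₂⁺ > cyclohexyl–OAc

Identical carbon frameworks mean the comparison reduces to leaving-group quality.
Leaving-group ability tracks the stability of the departed species; conjugate-acid pKₐ is the usual yardstick (lower pKₐ → better LG).
cyclohexyl–N₂⁺ loses N₂: no meaningful conjugate acid; N₂ departs as an exceptionally stable neutral molecule
cyclohexyl–OTf loses OTf⁻: pKₐ(CF₃SO₃H (triflic acid)) ≈ -14
cyclohexyl–OH₂⁺ loses H₂O: pKₐ(H₃O⁺) ≈ -1.7
cyclohexyl–OAc loses AcO⁻: pKₐ(CH₃COOH) ≈ 4.8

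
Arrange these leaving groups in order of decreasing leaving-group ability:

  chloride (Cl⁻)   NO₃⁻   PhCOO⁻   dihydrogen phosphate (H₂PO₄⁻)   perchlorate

perchlorate: pKₐ(HClO₄) ≈ -10
chloride (Cl⁻): pKₐ(HCl) ≈ -7
NO₃⁻: pKₐ(HNO₃) ≈ -1.3 — resonance-delocalised over three oxygens
dihydrogen phosphate (H₂PO₄⁻): pKₐ(H₃PO₄) ≈ 2.1 — moderate base; biological leaving group after further activation
PhCOO⁻: pKₐ(C₆H₅COOH) ≈ 4.2

perchlorate > chloride (Cl⁻) > NO₃⁻ > dihydrogen phosphate (H₂PO₄⁻) > PhCOO⁻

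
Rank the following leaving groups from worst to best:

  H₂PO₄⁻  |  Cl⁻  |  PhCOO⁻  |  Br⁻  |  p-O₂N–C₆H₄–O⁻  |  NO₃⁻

Rank by basicity of the departing species: weakest base leaves most easily.
Br⁻: pKₐ(HBr) ≈ -9
Cl⁻: pKₐ(HCl) ≈ -7
NO₃⁻: pKₐ(HNO₃) ≈ -1.3
H₂PO₄⁻: pKₐ(H₃PO₄) ≈ 2.1
PhCOO⁻: pKₐ(C₆H₅COOH) ≈ 4.2
p-O₂N–C₆H₄–O⁻: pKₐ(p-nitrophenol) ≈ 7.2
Reversing gives the worst-to-best order requested.

p-O₂N–C₆H₄–O⁻ < PhCOO⁻ < H₂PO₄⁻ < NO₃⁻ < Cl⁻ < Br⁻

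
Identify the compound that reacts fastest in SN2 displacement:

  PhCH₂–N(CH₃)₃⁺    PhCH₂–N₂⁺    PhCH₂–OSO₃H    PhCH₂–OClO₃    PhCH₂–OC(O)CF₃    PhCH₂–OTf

With the same alkyl group throughout, only the leaving group differentiates the rates.
Leaving-group ability tracks the stability of the departed species; conjugate-acid pKₐ is the usual yardstick (lower pKₐ → better LG).
PhCH₂–N₂⁺ loses N₂: no meaningful conjugate acid; N₂ departs as an exceptionally stable neutral molecule
PhCH₂–OTf loses OTf⁻: pKₐ(CF₃SO₃H (triflic acid)) ≈ -14
PhCH₂–OClO₃ loses ClO₄⁻: pKₐ(HClO₄) ≈ -10
PhCH₂–OSO₃H loses HSO₄⁻: pKₐ(H₂SO₄) ≈ -3
PhCH₂–OC(O)CF₃ loses CF₃COO⁻: pKₐ(CF₃COOH) ≈ 0.2
PhCH₂–N(CH₃)₃⁺ loses NR'₃: pKₐ(R'₃NH⁺) ≈ 10.7

PhCH₂–N₂⁺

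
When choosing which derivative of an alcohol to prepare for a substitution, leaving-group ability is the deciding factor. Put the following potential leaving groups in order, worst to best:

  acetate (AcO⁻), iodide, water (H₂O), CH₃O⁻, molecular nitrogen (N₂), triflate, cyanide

CH₃O⁻ < cyanide < acetate (AcO⁻) < water (H₂O) < iodide < triflate < molecular nitrogen (N₂)

Leaving-group ability tracks the stability of the departed species; conjugate-acid pKₐ is the usual yardstick (lower pKₐ → better LG).
molecular nitrogen (N₂): no meaningful conjugate acid; N₂ departs as an exceptionally stable neutral molecule
triflate: pKₐ(CF₃SO₃H (triflic acid)) ≈ -14
iodide: pKₐ(HI) ≈ -10
water (H₂O): pKₐ(H₃O⁺) ≈ -1.7
acetate (AcO⁻): pKₐ(CH₃COOH) ≈ 4.8
cyanide: pKₐ(HCN) ≈ 9.2
CH₃O⁻: pKₐ(CH₃OH) ≈ 15.5
The question asks for worst first, so the sequence is read in increasing leaving-group ability.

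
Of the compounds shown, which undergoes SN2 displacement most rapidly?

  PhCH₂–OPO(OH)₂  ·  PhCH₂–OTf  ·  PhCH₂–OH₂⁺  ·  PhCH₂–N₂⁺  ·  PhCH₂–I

PhCH₂–N₂⁺

Same R in every case — rank the leaving groups.
The more stable X⁻ (or X) is on its own — i.e. the weaker a base it is — the better a leaving group it makes.
PhCH₂–N₂⁺ loses N₂: no meaningful conjugate acid; N₂ departs as an exceptionally stable neutral molecule
PhCH₂–OTf loses OTf⁻: pKₐ(CF₃SO₃H (triflic acid)) ≈ -14
PhCH₂–I loses I⁻: pKₐ(HI) ≈ -10
PhCH₂–OH₂⁺ loses H₂O: pKₐ(H₃O⁺) ≈ -1.7
PhCH₂–OPO(OH)₂ loses H₂PO₄⁻: pKₐ(H₃PO₄) ≈ 2.1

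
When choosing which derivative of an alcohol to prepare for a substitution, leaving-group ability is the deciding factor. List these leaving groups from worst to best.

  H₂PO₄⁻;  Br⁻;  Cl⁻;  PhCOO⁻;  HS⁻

HS⁻ < PhCOO⁻ < H₂PO₄⁻ < Cl⁻ < Br⁻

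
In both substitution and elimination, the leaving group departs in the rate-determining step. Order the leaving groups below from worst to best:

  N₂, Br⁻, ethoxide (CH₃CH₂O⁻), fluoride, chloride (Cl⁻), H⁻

H⁻ < ethoxide (CH₃CH₂O⁻) < fluoride < chloride (Cl⁻) < Br⁻ < N₂

Rank by basicity of the departing species: weakest base leaves most easily.
N₂: no meaningful conjugate acid; N₂ departs as an exceptionally stable neutral molecule
Br⁻: pKₐ(HBr) ≈ -9
chloride (Cl⁻): pKₐ(HCl) ≈ -7
fluoride: pKₐ(HF) ≈ 3.2 — small and strongly basic; the poor halide leaving group
ethoxide (CH₃CH₂O⁻): pKₐ(CH₃CH₂OH) ≈ 16 — strong base; alkoxides do not leave unassisted
H⁻: pKₐ(H₂) ≈ 36 — extremely strong base; leaves only in special hydride-transfer contexts
Reversing gives the worst-to-best order requested.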